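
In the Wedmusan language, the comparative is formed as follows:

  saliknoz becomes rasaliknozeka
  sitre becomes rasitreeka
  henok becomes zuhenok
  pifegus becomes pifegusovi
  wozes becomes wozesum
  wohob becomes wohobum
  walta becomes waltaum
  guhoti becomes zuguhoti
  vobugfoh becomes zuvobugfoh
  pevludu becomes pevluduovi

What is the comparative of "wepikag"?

"wepikag" begins with w-. The stems beginning with w- (wohob → wohobum, walta → waltaum, wozes → wozesum) add -um.
The other patterns: stems beginning with s- add ra- … -eka around the stem; stems beginning with p- add -ovi; stems beginning with g-, h- or v- add the prefix zu-.
So wepikag → wepikagum.

wepikagum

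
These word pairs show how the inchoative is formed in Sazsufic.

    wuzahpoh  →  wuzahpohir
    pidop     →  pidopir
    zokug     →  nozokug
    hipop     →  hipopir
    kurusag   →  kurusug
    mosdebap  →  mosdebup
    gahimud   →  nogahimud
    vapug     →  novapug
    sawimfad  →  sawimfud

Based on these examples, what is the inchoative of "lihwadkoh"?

lihwadkohir

mosdebap and hipop both end in -p yet inflect differently (mosdebup, hipopir), so the final letter is not what conditions the rule; the last vowel is.
"lihwadkoh" has last vowel 'o'. The stems whose last vowel is 'o' (hipop → hipopir, wuzahpoh → wuzahpohir, pidop → pidopir) add -ir.
So lihwadkoh → lihwadkohir.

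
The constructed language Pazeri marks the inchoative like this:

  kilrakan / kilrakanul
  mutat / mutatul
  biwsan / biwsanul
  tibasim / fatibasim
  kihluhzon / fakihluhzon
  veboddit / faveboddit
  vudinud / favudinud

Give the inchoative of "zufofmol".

kilrakan and kihluhzon both end in -n yet inflect differently (kilrakanul, fakihluhzon), so the final letter is not what conditions the rule; the last vowel is.
"zufofmol" has last vowel 'o'. The one such stem in the data (kihluhzon → fakihluhzon) adds the prefix fa-, so the same rule applies.
So zufofmol → fazufofmol.

fazufofmol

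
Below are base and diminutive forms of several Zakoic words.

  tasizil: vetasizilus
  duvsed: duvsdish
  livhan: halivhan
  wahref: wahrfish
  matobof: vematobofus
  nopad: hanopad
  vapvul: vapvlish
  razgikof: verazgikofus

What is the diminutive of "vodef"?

wahref and matobof both end in -f yet inflect differently (wahrfish, vematobofus), so the final letter is not what conditions the rule; the last vowel is.
"vodef" has last vowel 'e'. The stems whose last vowel is 'e' (wahref → wahrfish, duvsed → duvsdish) delete the last vowel and add -ish.
The other patterns: stems whose last vowel is 'i' or 'o' add ve- … -us around the stem; stems whose last vowel is 'a' add the prefix ha-.
So vodef → vodfish.

vodfish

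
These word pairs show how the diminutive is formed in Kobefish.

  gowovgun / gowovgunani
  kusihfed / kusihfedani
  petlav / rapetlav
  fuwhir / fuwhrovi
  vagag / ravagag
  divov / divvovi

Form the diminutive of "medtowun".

medtowunani

petlav and divov both end in -v yet inflect differently (rapetlav, divvovi), so the final letter is not what conditions the rule; the last vowel is.
"medtowun" has last vowel 'u'. The one such stem in the data (gowovgun → gowovgunani) adds -ani, so the same rule applies.
So medtowun → medtowunani.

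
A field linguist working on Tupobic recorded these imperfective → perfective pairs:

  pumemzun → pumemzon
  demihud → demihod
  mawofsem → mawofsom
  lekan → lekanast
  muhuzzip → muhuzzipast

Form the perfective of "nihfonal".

"nihfonal" has last vowel 'a'. The one such stem in the data (lekan → lekanast) adds -ast, so the same rule applies.
So nihfonal → nihfonalast.

nihfonalast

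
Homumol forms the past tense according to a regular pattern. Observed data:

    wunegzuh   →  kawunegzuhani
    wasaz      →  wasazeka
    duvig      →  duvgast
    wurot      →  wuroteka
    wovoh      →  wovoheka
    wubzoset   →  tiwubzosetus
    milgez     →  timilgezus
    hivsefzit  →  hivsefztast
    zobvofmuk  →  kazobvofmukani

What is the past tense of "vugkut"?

kavugkutani

"vugkut" has last vowel 'u'. The stems whose last vowel is 'u' (zobvofmuk → kazobvofmukani, wunegzuh → kawunegzuhani) add ka- … -ani around the stem.
The other patterns: stems whose last vowel is 'a' or 'o' add -eka; stems whose last vowel is 'e' add ti- … -us around the stem; stems whose last vowel is 'i' delete the last vowel and add -ast.
So vugkut → kavugkutani.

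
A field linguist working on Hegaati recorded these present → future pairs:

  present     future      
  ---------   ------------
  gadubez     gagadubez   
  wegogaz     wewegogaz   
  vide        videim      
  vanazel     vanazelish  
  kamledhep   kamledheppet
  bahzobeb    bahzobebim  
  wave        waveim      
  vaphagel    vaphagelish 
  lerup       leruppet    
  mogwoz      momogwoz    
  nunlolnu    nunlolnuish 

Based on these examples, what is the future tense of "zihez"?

gadubez and kamledhep both have last vowel 'e' yet inflect differently (gagadubez, kamledheppet), so the last vowel is not what conditions the rule; the final letter is.
"zihez" ends in -z. The stems ending in -z (mogwoz → momogwoz, wegogaz → wewegogaz, gadubez → gagadubez) repeat the first consonant+vowel as a prefix.
So zihez → zizihez.

zizihez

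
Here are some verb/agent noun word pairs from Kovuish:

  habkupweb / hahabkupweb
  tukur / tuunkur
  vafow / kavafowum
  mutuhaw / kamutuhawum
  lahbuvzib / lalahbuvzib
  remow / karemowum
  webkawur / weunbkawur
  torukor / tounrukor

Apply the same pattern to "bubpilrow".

vafow and torukor both have last vowel 'o' yet inflect differently (kavafowum, tounrukor), so the last vowel is not what conditions the rule; the final letter is.
"bubpilrow" ends in -w. The stems ending in -w (vafow → kavafowum, remow → karemowum, mutuhaw → kamutuhawum) add ka- … -um around the stem.
The other patterns: stems ending in -r insert -un- after the first vowel; stems ending in -b repeat the first consonant+vowel as a prefix.
So bubpilrow → kabubpilrowum.

kabubpilrowum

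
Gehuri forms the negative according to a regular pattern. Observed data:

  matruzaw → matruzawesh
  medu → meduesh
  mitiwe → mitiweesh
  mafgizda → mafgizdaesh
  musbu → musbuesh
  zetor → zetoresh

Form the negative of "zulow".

Every pair shown (matruzaw → matruzawesh, medu → meduesh, mitiwe → mitiweesh, …) follows the same rule: add -esh.
So zulow → zulowesh.

zulowesh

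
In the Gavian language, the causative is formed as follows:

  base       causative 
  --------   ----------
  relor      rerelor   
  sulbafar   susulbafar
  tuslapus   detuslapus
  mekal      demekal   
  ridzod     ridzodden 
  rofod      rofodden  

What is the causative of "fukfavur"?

fufukfavur

sulbafar and mekal both have last vowel 'a' yet inflect differently (susulbafar, demekal), so the last vowel is not what conditions the rule; the final letter is.
"fukfavur" ends in -r. The stems ending in -r (relor → rerelor, sulbafar → susulbafar) repeat the first consonant+vowel as a prefix.
The other patterns: stems ending in -l or -s add the prefix de-; stems ending in -d double the final consonant and add -en.
So fukfavur → fufukfavur.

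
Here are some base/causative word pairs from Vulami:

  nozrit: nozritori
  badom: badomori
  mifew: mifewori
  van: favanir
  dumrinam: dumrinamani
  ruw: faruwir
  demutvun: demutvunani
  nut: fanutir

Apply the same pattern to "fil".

nut and nozrit both end in -t yet inflect differently (fanutir, nozritori), so the final letter is not what conditions the rule; the number of vowels is.
"fil" has 1 vowel. The stems with 1 vowel (nut → fanutir, ruw → faruwir, van → favanir) add fa- … -ir around the stem.
So fil → fafilir.

fafilir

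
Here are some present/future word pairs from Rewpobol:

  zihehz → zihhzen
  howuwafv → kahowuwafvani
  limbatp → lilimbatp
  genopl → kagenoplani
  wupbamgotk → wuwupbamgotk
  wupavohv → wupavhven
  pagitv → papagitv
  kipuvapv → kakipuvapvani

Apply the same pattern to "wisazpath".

pagitv and kipuvapv both end in -v yet inflect differently (papagitv, kakipuvapvani), so the final letter is not what conditions the rule; the second-to-last letter is.
"wisazpath" has second-to-last letter 't'. The stems whose second-to-last letter is 't' (limbatp → lilimbatp, wupbamgotk → wuwupbamgotk, pagitv → papagitv) repeat the first consonant+vowel as a prefix.
The other patterns: stems whose second-to-last letter is 'f' or 'p' add ka- … -ani around the stem; stems whose second-to-last letter is 'h' delete the last vowel and add -en.
So wisazpath → wiwisazpath.

wiwisazpath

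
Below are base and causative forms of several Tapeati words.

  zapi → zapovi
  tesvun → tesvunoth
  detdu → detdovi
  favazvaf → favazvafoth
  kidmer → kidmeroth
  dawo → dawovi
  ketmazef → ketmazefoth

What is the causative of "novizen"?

novizenoth

detdu and tesvun both have last vowel 'u' yet inflect differently (detdovi, tesvunoth), so the last vowel is not what conditions the rule; whether the stem ends in a vowel or a consonant is.
"novizen" ends in a consonant. The stems ending in a consonant (favazvaf → favazvafoth, kidmer → kidmeroth, ketmazef → ketmazefoth) add -oth.
The other pattern: stems ending in a vowel drop the final letter and add -ovi.
So novizen → novizenoth.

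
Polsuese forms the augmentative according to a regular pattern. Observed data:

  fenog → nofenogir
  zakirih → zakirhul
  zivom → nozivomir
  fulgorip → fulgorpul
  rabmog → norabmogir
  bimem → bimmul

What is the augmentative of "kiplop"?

zivom and bimem both end in -m yet inflect differently (nozivomir, bimmul), so the final letter is not what conditions the rule; the last vowel is.
"kiplop" has last vowel 'o'. The stems whose last vowel is 'o' (zivom → nozivomir, rabmog → norabmogir, fenog → nofenogir) add no- … -ir around the stem.
So kiplop → nokiplopir.

nokiplopir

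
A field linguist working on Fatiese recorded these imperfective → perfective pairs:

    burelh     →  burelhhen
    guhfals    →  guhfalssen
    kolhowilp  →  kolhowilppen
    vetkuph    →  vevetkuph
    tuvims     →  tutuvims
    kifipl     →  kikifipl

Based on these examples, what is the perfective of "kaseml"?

burelh and vetkuph both end in -h yet inflect differently (burelhhen, vevetkuph), so the final letter is not what conditions the rule; the second-to-last letter is.
"kaseml" has second-to-last letter 'm'. The one such stem in the data (tuvims → tutuvims) repeats the first consonant+vowel as a prefix (as do vetkuph, kifipl), so the same rule applies.
So kaseml → kakaseml.

kakaseml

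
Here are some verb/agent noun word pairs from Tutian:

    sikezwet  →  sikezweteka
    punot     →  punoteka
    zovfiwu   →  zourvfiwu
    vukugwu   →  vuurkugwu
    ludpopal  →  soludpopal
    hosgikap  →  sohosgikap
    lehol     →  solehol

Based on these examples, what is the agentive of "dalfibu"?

daurlfibu

punot and lehol both have last vowel 'o' yet inflect differently (punoteka, solehol), so the last vowel is not what conditions the rule; the final letter is.
"dalfibu" ends in -u. The stems ending in -u (vukugwu → vuurkugwu, zovfiwu → zourvfiwu) insert -ur- after the first vowel.
So dalfibu → daurlfibu.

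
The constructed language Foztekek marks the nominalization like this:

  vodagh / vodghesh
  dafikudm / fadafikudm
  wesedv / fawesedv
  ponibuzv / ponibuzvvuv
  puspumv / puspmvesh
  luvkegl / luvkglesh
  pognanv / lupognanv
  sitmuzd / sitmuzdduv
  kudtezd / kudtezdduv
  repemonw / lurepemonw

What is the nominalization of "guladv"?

wesedv and pognanv both end in -v yet inflect differently (fawesedv, lupognanv), so the final letter is not what conditions the rule; the second-to-last letter is.
"guladv" has second-to-last letter 'd'. The stems whose second-to-last letter is 'd' (dafikudm → fadafikudm, wesedv → fawesedv) add the prefix fa-.
The other patterns: stems whose second-to-last letter is 'n' add the prefix lu-; stems whose second-to-last letter is 'z' double the final consonant and add -uv; stems whose second-to-last letter is 'g' or 'm' delete the last vowel and add -esh.
So guladv → faguladv.

faguladv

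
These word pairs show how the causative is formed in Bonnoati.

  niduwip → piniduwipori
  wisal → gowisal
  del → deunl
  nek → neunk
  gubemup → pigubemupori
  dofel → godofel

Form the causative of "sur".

"sur" has 1 vowel. The stems with 1 vowel (del → deunl, nek → neunk) insert -un- after the first vowel.
The other patterns: stems with 2 vowels add the prefix go-; stems with 3 vowels add pi- … -ori around the stem.
So sur → suunr.

suunr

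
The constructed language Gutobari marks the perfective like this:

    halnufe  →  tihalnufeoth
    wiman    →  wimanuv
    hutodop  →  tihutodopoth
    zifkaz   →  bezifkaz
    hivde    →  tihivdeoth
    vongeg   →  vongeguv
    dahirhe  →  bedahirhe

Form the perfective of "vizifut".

vizifutuv

halnufe and dahirhe both end in -e yet inflect differently (tihalnufeoth, bedahirhe), so the final letter is not what conditions the rule; the first letter is.
"vizifut" begins with v-. The one such stem in the data (vongeg → vongeguv) adds -uv, so the same rule applies.
The other patterns: stems beginning with h- add ti- … -oth around the stem; stems beginning with d- or z- add the prefix be-.
So vizifut → vizifutuv.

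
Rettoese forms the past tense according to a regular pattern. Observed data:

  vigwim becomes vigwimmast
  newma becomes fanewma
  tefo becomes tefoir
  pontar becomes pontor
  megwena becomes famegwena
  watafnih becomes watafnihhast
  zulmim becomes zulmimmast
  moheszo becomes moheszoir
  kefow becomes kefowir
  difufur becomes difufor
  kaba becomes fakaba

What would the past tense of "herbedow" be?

herbedowir

"herbedow" ends in -w. The one such stem in the data (kefow → kefowir) adds -ir, so the same rule applies.
The other patterns: stems ending in -a add the prefix fa-; stems ending in -h or -m double the final consonant and add -ast; stems ending in -r change the last vowel to 'o'.
So herbedow → herbedowir.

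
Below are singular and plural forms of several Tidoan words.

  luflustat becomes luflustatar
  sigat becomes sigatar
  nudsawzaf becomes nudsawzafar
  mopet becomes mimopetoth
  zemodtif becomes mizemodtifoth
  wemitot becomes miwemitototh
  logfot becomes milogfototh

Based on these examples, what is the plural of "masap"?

luflustat and mopet both end in -t yet inflect differently (luflustatar, mimopetoth), so the final letter is not what conditions the rule; the last vowel is.
"masap" has last vowel 'a'. The stems whose last vowel is 'a' (luflustat → luflustatar, sigat → sigatar, nudsawzaf → nudsawzafar) add -ar.
So masap → masapar.

masapar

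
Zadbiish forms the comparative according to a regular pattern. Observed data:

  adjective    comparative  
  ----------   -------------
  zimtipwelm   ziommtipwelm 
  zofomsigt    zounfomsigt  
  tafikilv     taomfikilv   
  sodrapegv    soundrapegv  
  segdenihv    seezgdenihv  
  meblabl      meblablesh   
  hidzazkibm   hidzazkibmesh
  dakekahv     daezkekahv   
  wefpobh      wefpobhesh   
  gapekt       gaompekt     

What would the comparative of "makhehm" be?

maezkhehm

"makhehm" has second-to-last letter 'h'. The stems whose second-to-last letter is 'h' (dakekahv → daezkekahv, segdenihv → seezgdenihv) insert -ez- after the first vowel.
The other patterns: stems whose second-to-last letter is 'b' add -esh; stems whose second-to-last letter is 'g' insert -un- after the first vowel; stems whose second-to-last letter is 'k' or 'l' insert -om- after the first vowel.
So makhehm → maezkhehm.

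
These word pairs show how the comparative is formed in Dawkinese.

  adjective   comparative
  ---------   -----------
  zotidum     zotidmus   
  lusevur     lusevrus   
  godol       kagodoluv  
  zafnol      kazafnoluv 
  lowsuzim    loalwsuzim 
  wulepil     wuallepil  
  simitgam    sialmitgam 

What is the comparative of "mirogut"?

zotidum and lowsuzim both end in -m yet inflect differently (zotidmus, loalwsuzim), so the final letter is not what conditions the rule; the last vowel is.
"mirogut" has last vowel 'u'. The stems whose last vowel is 'u' (zotidum → zotidmus, lusevur → lusevrus) delete the last vowel and add -us.
The other patterns: stems whose last vowel is 'o' add ka- … -uv around the stem; stems whose last vowel is 'a' or 'i' insert -al- after the first vowel.
So mirogut → mirogtus.

mirogtus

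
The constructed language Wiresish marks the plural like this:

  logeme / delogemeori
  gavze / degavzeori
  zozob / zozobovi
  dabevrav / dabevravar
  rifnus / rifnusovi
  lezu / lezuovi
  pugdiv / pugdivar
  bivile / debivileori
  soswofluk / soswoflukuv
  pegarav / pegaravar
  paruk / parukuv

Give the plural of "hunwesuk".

hunwesukuv

soswofluk and lezu both have last vowel 'u' yet inflect differently (soswoflukuv, lezuovi), so the last vowel is not what conditions the rule; the final letter is.
"hunwesuk" ends in -k. The stems ending in -k (soswofluk → soswoflukuv, paruk → parukuv) add -uv.
So hunwesuk → hunwesukuv.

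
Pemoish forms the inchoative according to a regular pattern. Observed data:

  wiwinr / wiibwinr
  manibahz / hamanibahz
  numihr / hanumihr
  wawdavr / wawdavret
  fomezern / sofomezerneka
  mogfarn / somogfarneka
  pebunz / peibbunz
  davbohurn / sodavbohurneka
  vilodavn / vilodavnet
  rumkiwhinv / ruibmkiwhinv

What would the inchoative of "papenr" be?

paibpenr

pebunz and manibahz both end in -z yet inflect differently (peibbunz, hamanibahz), so the final letter is not what conditions the rule; the second-to-last letter is.
"papenr" has second-to-last letter 'n'. The stems whose second-to-last letter is 'n' (pebunz → peibbunz, wiwinr → wiibwinr, rumkiwhinv → ruibmkiwhinv) insert -ib- after the first vowel.
So papenr → paibpenr.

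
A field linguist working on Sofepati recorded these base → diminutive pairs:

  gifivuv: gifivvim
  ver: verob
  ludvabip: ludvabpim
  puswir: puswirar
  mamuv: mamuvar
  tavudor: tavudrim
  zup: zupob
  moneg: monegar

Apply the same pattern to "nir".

ver and puswir both end in -r yet inflect differently (verob, puswirar), so the final letter is not what conditions the rule; the number of vowels is.
"nir" has 1 vowel. The stems with 1 vowel (ver → verob, zup → zupob) add -ob.
The other patterns: stems with 2 vowels add -ar; stems with 3 vowels delete the last vowel and add -im.
So nir → nirob.

nirob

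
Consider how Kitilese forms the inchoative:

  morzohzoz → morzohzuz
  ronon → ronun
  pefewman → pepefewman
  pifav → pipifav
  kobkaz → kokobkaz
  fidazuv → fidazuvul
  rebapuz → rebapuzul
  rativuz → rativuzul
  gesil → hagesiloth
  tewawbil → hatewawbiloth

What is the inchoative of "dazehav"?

ronon and pefewman both end in -n yet inflect differently (ronun, pepefewman), so the final letter is not what conditions the rule; the last vowel is.
"dazehav" has last vowel 'a'. The stems whose last vowel is 'a' (pefewman → pepefewman, pifav → pipifav, kobkaz → kokobkaz) repeat the first consonant+vowel as a prefix.
So dazehav → dadazehav.

dadazehav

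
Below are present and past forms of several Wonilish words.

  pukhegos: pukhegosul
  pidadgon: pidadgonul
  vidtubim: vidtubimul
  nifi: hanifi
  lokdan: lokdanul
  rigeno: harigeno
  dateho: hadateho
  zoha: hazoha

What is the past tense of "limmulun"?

limmulunul

rigeno and pukhegos both have last vowel 'o' yet inflect differently (harigeno, pukhegosul), so the last vowel is not what conditions the rule; whether the stem ends in a vowel or a consonant is.
"limmulun" ends in a consonant. The stems ending in a consonant (pukhegos → pukhegosul, pidadgon → pidadgonul, lokdan → lokdanul) add -ul.
So limmulun → limmulunul.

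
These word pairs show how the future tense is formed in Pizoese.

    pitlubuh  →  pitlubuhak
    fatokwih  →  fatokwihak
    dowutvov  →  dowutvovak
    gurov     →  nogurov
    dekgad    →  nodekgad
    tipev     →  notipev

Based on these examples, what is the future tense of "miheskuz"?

"miheskuz" has 3 vowels. The stems with 3 vowels (pitlubuh → pitlubuhak, fatokwih → fatokwihak, dowutvov → dowutvovak) add -ak.
So miheskuz → miheskuzak.

miheskuzak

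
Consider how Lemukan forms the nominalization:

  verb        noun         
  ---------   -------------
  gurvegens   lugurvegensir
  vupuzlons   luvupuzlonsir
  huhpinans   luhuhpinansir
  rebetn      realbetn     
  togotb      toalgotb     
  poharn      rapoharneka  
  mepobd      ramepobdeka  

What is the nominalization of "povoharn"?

rapovoharneka

rebetn and poharn both end in -n yet inflect differently (realbetn, rapoharneka), so the final letter is not what conditions the rule; the second-to-last letter is.
"povoharn" has second-to-last letter 'r'. The one such stem in the data (poharn → rapoharneka) adds ra- … -eka around the stem, so the same rule applies.
So povoharn → rapovoharneka.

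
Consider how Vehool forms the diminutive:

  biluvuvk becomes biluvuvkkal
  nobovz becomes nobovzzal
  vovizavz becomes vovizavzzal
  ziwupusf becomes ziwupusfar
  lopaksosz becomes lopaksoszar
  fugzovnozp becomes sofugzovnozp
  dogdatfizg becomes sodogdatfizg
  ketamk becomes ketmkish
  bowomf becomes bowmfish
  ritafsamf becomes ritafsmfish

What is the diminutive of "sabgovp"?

nobovz and lopaksosz both end in -z yet inflect differently (nobovzzal, lopaksoszar), so the final letter is not what conditions the rule; the second-to-last letter is.
"sabgovp" has second-to-last letter 'v'. The stems whose second-to-last letter is 'v' (biluvuvk → biluvuvkkal, nobovz → nobovzzal, vovizavz → vovizavzzal) double the final consonant and add -al.
The other patterns: stems whose second-to-last letter is 's' add -ar; stems whose second-to-last letter is 'z' add the prefix so-; stems whose second-to-last letter is 'm' delete the last vowel and add -ish.
So sabgovp → sabgovppal.

sabgovppal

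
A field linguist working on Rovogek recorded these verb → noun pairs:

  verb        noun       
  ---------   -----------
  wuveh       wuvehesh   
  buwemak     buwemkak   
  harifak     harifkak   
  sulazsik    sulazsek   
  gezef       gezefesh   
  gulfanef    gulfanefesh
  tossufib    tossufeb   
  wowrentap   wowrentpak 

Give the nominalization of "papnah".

papnhak

"papnah" has last vowel 'a'. The stems whose last vowel is 'a' (harifak → harifkak, wowrentap → wowrentpak, buwemak → buwemkak) delete the last vowel and add -ak.
The other patterns: stems whose last vowel is 'i' change the last vowel to 'e'; stems whose last vowel is 'e' add -esh.
So papnah → papnhak.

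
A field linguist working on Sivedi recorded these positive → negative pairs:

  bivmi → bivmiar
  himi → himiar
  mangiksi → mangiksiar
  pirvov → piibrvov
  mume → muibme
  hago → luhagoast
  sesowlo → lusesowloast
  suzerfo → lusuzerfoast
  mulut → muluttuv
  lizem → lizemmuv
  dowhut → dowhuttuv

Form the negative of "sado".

lusadoast

pirvov and hago both have last vowel 'o' yet inflect differently (piibrvov, luhagoast), so the last vowel is not what conditions the rule; the final letter is.
"sado" ends in -o. The stems ending in -o (hago → luhagoast, sesowlo → lusesowloast, suzerfo → lusuzerfoast) add lu- … -ast around the stem.
The other patterns: stems ending in -i add -ar; stems ending in -e or -v insert -ib- after the first vowel; stems ending in -m or -t double the final consonant and add -uv.
So sado → lusadoast.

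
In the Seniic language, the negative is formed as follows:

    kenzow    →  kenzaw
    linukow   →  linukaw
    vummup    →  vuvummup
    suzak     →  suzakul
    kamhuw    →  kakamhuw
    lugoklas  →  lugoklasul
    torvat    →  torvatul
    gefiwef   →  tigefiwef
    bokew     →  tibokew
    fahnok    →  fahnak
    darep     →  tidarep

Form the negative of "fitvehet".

tifitvehet

bokew and kenzow both end in -w yet inflect differently (tibokew, kenzaw), so the final letter is not what conditions the rule; the last vowel is.
"fitvehet" has last vowel 'e'. The stems whose last vowel is 'e' (gefiwef → tigefiwef, bokew → tibokew, darep → tidarep) add the prefix ti-.
The other patterns: stems whose last vowel is 'o' change the last vowel to 'a'; stems whose last vowel is 'u' repeat the first consonant+vowel as a prefix; stems whose last vowel is 'a' add -ul.
So fitvehet → tifitvehet.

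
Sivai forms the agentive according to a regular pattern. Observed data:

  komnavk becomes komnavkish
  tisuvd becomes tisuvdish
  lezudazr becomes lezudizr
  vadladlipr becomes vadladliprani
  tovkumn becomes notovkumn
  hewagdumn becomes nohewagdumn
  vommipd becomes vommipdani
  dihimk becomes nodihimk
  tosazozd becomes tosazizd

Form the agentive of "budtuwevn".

tisuvd and tosazozd both end in -d yet inflect differently (tisuvdish, tosazizd), so the final letter is not what conditions the rule; the second-to-last letter is.
"budtuwevn" has second-to-last letter 'v'. The stems whose second-to-last letter is 'v' (komnavk → komnavkish, tisuvd → tisuvdish) add -ish.
The other patterns: stems whose second-to-last letter is 'z' change the last vowel to 'i'; stems whose second-to-last letter is 'm' add the prefix no-; stems whose second-to-last letter is 'p' add -ani.
So budtuwevn → budtuwevnish.

budtuwevnish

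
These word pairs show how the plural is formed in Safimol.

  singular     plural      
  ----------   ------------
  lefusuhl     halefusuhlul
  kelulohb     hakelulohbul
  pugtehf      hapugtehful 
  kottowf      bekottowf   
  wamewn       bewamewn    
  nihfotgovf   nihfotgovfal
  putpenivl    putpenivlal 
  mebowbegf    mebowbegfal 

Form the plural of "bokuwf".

pugtehf and kottowf both end in -f yet inflect differently (hapugtehful, bekottowf), so the final letter is not what conditions the rule; the second-to-last letter is.
"bokuwf" has second-to-last letter 'w'. The stems whose second-to-last letter is 'w' (kottowf → bekottowf, wamewn → bewamewn) add the prefix be-.
So bokuwf → bebokuwf.

bebokuwf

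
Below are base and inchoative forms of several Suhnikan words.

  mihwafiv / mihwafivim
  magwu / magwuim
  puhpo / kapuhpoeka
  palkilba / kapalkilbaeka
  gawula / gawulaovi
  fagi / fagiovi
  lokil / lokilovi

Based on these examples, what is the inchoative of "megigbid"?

megigbidim

palkilba and gawula both end in -a yet inflect differently (kapalkilbaeka, gawulaovi), so the final letter is not what conditions the rule; the first letter is.
"megigbid" begins with m-. The stems beginning with m- (mihwafiv → mihwafivim, magwu → magwuim) add -im.
The other patterns: stems beginning with p- add ka- … -eka around the stem; stems beginning with f-, g- or l- add -ovi.
So megigbid → megigbidim.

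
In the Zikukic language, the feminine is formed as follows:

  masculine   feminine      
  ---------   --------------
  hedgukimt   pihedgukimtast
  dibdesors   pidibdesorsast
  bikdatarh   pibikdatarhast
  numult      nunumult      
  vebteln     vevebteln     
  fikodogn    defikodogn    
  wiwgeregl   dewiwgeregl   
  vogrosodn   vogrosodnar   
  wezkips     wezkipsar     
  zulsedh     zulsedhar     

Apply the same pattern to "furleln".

fufurleln

"furleln" has second-to-last letter 'l'. The stems whose second-to-last letter is 'l' (numult → nunumult, vebteln → vevebteln) repeat the first consonant+vowel as a prefix.
The other patterns: stems whose second-to-last letter is 'm' or 'r' add pi- … -ast around the stem; stems whose second-to-last letter is 'g' add the prefix de-; stems whose second-to-last letter is 'd' or 'p' add -ar.
So furleln → fufurleln.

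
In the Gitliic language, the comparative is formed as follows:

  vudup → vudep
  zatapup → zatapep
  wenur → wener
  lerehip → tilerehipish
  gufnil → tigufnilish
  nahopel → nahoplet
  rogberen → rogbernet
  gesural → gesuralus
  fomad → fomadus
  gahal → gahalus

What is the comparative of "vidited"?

vudup and lerehip both end in -p yet inflect differently (vudep, tilerehipish), so the final letter is not what conditions the rule; the last vowel is.
"vidited" has last vowel 'e'. The stems whose last vowel is 'e' (nahopel → nahoplet, rogberen → rogbernet) delete the last vowel and add -et.
The other patterns: stems whose last vowel is 'u' change the last vowel to 'e'; stems whose last vowel is 'i' add ti- … -ish around the stem; stems whose last vowel is 'a' add -us.
So vidited → viditdet.

viditdet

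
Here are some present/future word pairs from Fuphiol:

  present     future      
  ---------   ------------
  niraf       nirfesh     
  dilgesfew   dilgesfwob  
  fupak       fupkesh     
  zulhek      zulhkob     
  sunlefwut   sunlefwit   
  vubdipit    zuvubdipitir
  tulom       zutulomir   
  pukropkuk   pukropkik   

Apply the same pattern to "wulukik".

zuwulukikir

"wulukik" has last vowel 'i'. The one such stem in the data (vubdipit → zuvubdipitir) adds zu- … -ir around the stem, so the same rule applies.
The other patterns: stems whose last vowel is 'u' change the last vowel to 'i'; stems whose last vowel is 'e' delete the last vowel and add -ob; stems whose last vowel is 'a' delete the last vowel and add -esh.
So wulukik → zuwulukikir.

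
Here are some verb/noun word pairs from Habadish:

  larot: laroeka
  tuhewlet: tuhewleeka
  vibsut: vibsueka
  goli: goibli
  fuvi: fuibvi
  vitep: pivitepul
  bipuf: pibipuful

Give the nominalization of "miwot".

miwoeka

tuhewlet and vitep both have last vowel 'e' yet inflect differently (tuhewleeka, pivitepul), so the last vowel is not what conditions the rule; the final letter is.
"miwot" ends in -t. The stems ending in -t (larot → laroeka, tuhewlet → tuhewleeka, vibsut → vibsueka) drop the final letter and add -eka.
The other patterns: stems ending in -i insert -ib- after the first vowel; stems ending in -f or -p add pi- … -ul around the stem.
So miwot → miwoeka.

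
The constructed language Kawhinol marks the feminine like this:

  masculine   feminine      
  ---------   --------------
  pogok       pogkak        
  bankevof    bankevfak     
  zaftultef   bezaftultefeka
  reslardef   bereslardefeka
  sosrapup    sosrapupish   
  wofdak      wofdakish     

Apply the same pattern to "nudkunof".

"nudkunof" has last vowel 'o'. The stems whose last vowel is 'o' (pogok → pogkak, bankevof → bankevfak) delete the last vowel and add -ak.
The other patterns: stems whose last vowel is 'e' add be- … -eka around the stem; stems whose last vowel is 'a' or 'u' add -ish.
So nudkunof → nudkunfak.

nudkunfak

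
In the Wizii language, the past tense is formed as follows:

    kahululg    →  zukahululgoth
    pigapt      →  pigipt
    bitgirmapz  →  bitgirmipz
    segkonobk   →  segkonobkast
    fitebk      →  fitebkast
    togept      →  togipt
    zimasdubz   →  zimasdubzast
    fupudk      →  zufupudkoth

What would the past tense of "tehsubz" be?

zimasdubz and bitgirmapz both end in -z yet inflect differently (zimasdubzast, bitgirmipz), so the final letter is not what conditions the rule; the second-to-last letter is.
"tehsubz" has second-to-last letter 'b'. The stems whose second-to-last letter is 'b' (segkonobk → segkonobkast, fitebk → fitebkast, zimasdubz → zimasdubzast) add -ast.
The other patterns: stems whose second-to-last letter is 'p' change the last vowel to 'i'; stems whose second-to-last letter is 'd' or 'l' add zu- … -oth around the stem.
So tehsubz → tehsubzast.

tehsubzast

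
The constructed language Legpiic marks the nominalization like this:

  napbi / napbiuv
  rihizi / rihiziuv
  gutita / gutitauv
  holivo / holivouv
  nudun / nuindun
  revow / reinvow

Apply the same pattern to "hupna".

holivo and revow both have last vowel 'o' yet inflect differently (holivouv, reinvow), so the last vowel is not what conditions the rule; whether the stem ends in a vowel or a consonant is.
"hupna" ends in a vowel. The stems ending in a vowel (napbi → napbiuv, rihizi → rihiziuv, gutita → gutitauv) add -uv.
So hupna → hupnauv.

hupnauv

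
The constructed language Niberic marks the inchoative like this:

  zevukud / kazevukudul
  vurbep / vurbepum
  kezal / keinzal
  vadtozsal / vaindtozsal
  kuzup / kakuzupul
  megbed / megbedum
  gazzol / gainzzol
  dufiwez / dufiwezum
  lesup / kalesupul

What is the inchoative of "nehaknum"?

kuzup and vurbep both end in -p yet inflect differently (kakuzupul, vurbepum), so the final letter is not what conditions the rule; the last vowel is.
"nehaknum" has last vowel 'u'. The stems whose last vowel is 'u' (kuzup → kakuzupul, lesup → kalesupul, zevukud → kazevukudul) add ka- … -ul around the stem.
So nehaknum → kanehaknumul.

kanehaknumul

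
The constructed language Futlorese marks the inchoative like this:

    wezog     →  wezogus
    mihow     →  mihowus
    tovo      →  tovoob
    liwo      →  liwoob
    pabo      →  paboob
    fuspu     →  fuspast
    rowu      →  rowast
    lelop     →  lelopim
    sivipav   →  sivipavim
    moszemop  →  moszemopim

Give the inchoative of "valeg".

"valeg" ends in -g. The one such stem in the data (wezog → wezogus) adds -us, so the same rule applies.
The other patterns: stems ending in -o add -ob; stems ending in -u drop the final letter and add -ast; stems ending in -p or -v add -im.
So valeg → valegus.

valegus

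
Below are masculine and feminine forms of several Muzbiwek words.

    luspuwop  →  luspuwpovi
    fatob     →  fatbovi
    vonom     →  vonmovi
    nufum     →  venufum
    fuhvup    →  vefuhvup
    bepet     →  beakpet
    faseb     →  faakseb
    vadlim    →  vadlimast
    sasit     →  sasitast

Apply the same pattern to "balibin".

balibinast

"balibin" has last vowel 'i'. The stems whose last vowel is 'i' (vadlim → vadlimast, sasit → sasitast) add -ast.
So balibin → balibinast.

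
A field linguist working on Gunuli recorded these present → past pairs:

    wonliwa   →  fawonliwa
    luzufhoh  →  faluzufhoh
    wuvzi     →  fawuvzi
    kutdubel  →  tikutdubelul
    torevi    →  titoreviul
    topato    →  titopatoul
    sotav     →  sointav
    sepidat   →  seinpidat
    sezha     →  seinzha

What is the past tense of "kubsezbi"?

wuvzi and torevi both end in -i yet inflect differently (fawuvzi, titoreviul), so the final letter is not what conditions the rule; the first letter is.
"kubsezbi" begins with k-. The one such stem in the data (kutdubel → tikutdubelul) adds ti- … -ul around the stem, so the same rule applies.
So kubsezbi → tikubsezbiul.

tikubsezbiul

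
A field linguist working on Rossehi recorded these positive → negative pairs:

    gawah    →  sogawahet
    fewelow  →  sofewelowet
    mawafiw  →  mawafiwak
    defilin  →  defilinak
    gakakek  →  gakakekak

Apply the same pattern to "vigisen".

fewelow and mawafiw both end in -w yet inflect differently (sofewelowet, mawafiwak), so the final letter is not what conditions the rule; the last vowel is.
"vigisen" has last vowel 'e'. The one such stem in the data (gakakek → gakakekak) adds -ak, so the same rule applies.
The other pattern: stems whose last vowel is 'a' or 'o' add so- … -et around the stem.
So vigisen → vigisenak.

vigisenak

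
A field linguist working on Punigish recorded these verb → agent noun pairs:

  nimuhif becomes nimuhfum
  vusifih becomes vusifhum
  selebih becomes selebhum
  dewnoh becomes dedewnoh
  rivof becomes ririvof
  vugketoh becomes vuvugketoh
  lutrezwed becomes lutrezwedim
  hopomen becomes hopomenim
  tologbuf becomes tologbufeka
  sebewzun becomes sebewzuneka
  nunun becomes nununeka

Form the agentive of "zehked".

vusifih and dewnoh both end in -h yet inflect differently (vusifhum, dedewnoh), so the final letter is not what conditions the rule; the last vowel is.
"zehked" has last vowel 'e'. The stems whose last vowel is 'e' (lutrezwed → lutrezwedim, hopomen → hopomenim) add -im.
So zehked → zehkedim.

zehkedim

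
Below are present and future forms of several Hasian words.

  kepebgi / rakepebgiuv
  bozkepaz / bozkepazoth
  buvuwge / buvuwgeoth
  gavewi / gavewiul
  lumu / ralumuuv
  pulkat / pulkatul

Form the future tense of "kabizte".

gavewi and kepebgi both end in -i yet inflect differently (gavewiul, rakepebgiuv), so the final letter is not what conditions the rule; the first letter is.
"kabizte" begins with k-. The one such stem in the data (kepebgi → rakepebgiuv) adds ra- … -uv around the stem, so the same rule applies.
The other patterns: stems beginning with g- or p- add -ul; stems beginning with b- add -oth.
So kabizte → rakabizteuv.

rakabizteuv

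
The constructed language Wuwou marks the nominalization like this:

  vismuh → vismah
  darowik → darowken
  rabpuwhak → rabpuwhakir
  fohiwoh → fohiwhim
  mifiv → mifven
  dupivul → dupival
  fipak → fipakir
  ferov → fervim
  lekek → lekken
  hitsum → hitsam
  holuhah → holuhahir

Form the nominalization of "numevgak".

numevgakir

"numevgak" has last vowel 'a'. The stems whose last vowel is 'a' (rabpuwhak → rabpuwhakir, fipak → fipakir, holuhah → holuhahir) add -ir.
The other patterns: stems whose last vowel is 'e' or 'i' delete the last vowel and add -en; stems whose last vowel is 'u' change the last vowel to 'a'; stems whose last vowel is 'o' delete the last vowel and add -im.
So numevgak → numevgakir.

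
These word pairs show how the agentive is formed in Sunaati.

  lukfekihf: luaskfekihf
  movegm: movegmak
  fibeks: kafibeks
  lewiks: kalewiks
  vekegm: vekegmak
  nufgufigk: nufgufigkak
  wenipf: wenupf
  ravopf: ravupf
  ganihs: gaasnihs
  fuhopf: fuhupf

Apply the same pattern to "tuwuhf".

tuaswuhf

"tuwuhf" has second-to-last letter 'h'. The stems whose second-to-last letter is 'h' (ganihs → gaasnihs, lukfekihf → luaskfekihf) insert -as- after the first vowel.
The other patterns: stems whose second-to-last letter is 'k' add the prefix ka-; stems whose second-to-last letter is 'p' change the last vowel to 'u'; stems whose second-to-last letter is 'g' add -ak.
So tuwuhf → tuaswuhf.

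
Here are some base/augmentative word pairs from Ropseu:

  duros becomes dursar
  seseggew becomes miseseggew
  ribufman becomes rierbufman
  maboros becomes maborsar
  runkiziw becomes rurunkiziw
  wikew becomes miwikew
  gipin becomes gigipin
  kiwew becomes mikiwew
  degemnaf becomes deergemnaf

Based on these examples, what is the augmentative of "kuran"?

kuerran

"kuran" has last vowel 'a'. The stems whose last vowel is 'a' (ribufman → rierbufman, degemnaf → deergemnaf) insert -er- after the first vowel.
So kuran → kuerran.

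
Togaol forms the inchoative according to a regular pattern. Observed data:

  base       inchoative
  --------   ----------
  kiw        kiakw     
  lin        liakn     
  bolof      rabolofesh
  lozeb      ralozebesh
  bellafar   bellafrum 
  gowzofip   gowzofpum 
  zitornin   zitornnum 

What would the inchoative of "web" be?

lin and zitornin both end in -n yet inflect differently (liakn, zitornnum), so the final letter is not what conditions the rule; the number of vowels is.
"web" has 1 vowel. The stems with 1 vowel (kiw → kiakw, lin → liakn) insert -ak- after the first vowel.
The other patterns: stems with 2 vowels add ra- … -esh around the stem; stems with 3 vowels delete the last vowel and add -um.
So web → weakb.

weakb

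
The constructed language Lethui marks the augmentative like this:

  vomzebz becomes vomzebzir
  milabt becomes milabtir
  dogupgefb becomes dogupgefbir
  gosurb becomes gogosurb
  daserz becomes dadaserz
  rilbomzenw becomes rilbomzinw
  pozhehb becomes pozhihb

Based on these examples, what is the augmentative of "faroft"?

faroftir

"faroft" has second-to-last letter 'f'. The one such stem in the data (dogupgefb → dogupgefbir) adds -ir, so the same rule applies.
So faroft → faroftir.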